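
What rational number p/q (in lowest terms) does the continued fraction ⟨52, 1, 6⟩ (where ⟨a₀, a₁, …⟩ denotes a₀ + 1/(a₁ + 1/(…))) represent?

370/7

Start with 6.
1 + 1/(6/1) = 1 + 1/6 = 7/6
52 + 1/(7/6) = 52 + 6/7 = 370/7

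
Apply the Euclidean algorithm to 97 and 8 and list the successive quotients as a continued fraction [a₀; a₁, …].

97 = 12·8 + 1, so a_0 = 12
8 = 8·1 + 0, so a_1 = 8

[12; 8]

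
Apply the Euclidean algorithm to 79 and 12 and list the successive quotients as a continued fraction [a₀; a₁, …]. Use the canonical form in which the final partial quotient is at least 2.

79 ÷ 12 → quotient 6, remainder 7
12 ÷ 7 → quotient 1, remainder 5
7 ÷ 5 → quotient 1, remainder 2
5 ÷ 2 → quotient 2, remainder 1
2 ÷ 1 → quotient 2, remainder 0

[6; 1, 1, 2, 2]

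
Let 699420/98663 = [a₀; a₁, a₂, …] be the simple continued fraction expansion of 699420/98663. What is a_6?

⌊699420/98663⌋ = 7, remainder 8779
⌊98663/8779⌋ = 11, remainder 2094
⌊8779/2094⌋ = 4, remainder 403
⌊2094/403⌋ = 5, remainder 79
⌊403/79⌋ = 5, remainder 8
⌊79/8⌋ = 9, remainder 7
⌊8/7⌋ = 1, remainder 1

1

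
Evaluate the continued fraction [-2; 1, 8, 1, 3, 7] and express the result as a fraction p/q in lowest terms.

-312/283

Work from the innermost term outward:
Start with 7.
3 + 1/(7/1) = 3 + 1/7 = 22/7
1 + 1/(22/7) = 1 + 7/22 = 29/22
8 + 1/(29/22) = 8 + 22/29 = 254/29
1 + 1/(254/29) = 1 + 29/254 = 283/254
-2 + 1/(283/254) = -2 + 254/283 = -312/283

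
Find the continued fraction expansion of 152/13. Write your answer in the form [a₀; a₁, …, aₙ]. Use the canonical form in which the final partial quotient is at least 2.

⌊152/13⌋ = 11, remainder 9
⌊13/9⌋ = 1, remainder 4
⌊9/4⌋ = 2, remainder 1
⌊4/1⌋ = 4, remainder 0

[11; 1, 2, 4]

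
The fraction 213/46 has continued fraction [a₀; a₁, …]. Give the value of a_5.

Run the Euclidean algorithm, recording each quotient:
213 = 4·46 + 29, so a_0 = 4
46 = 1·29 + 17, so a_1 = 1
29 = 1·17 + 12, so a_2 = 1
17 = 1·12 + 5, so a_3 = 1
12 = 2·5 + 2, so a_4 = 2
5 = 2·2 + 1, so a_5 = 2

2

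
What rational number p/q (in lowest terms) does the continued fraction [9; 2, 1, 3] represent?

Start with 3.
1 + 1/(3/1) = 1 + 1/3 = 4/3
2 + 1/(4/3) = 2 + 3/4 = 11/4
9 + 1/(11/4) = 9 + 4/11 = 103/11

103/11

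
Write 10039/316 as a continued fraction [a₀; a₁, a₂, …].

[31; 1, 3, 3, 24]

10039 = 31·316 + 243, so a_0 = 31
316 = 1·243 + 73, so a_1 = 1
243 = 3·73 + 24, so a_2 = 3
73 = 3·24 + 1, so a_3 = 3
24 = 24·1 + 0, so a_4 = 24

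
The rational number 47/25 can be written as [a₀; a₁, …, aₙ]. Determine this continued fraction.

Run the Euclidean algorithm, recording each quotient:
47 = 1·25 + 22, so a_0 = 1
25 = 1·22 + 3, so a_1 = 1
22 = 7·3 + 1, so a_2 = 7
3 = 3·1 + 0, so a_3 = 3

[1; 1, 7, 3]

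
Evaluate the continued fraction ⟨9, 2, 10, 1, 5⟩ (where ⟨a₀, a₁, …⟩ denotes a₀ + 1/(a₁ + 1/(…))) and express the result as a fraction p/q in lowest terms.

1289/136

Work from the innermost term outward:
Start with 5.
1 + 1/(5/1) = 1 + 1/5 = 6/5
10 + 1/(6/5) = 10 + 5/6 = 65/6
2 + 1/(65/6) = 2 + 6/65 = 136/65
9 + 1/(136/65) = 9 + 65/136 = 1289/136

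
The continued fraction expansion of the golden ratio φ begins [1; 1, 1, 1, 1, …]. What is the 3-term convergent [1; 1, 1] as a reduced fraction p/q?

Collapse the nested fraction from the inside out:
Start with 1.
1 + 1/(1/1) = 1 + 1/1 = 2/1
1 + 1/(2/1) = 1 + 1/2 = 3/2

3/2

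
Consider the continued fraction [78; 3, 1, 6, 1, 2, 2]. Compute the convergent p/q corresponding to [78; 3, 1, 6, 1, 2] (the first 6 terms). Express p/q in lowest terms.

Start with 2.
1 + 1/(2/1) = 1 + 1/2 = 3/2
6 + 1/(3/2) = 6 + 2/3 = 20/3
1 + 1/(20/3) = 1 + 3/20 = 23/20
3 + 1/(23/20) = 3 + 20/23 = 89/23
78 + 1/(89/23) = 78 + 23/89 = 6965/89

6965/89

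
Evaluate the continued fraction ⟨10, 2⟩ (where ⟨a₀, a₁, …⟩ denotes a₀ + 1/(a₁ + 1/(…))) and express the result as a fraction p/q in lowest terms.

Start with 2.
10 + 1/(2/1) = 10 + 1/2 = 21/2

21/2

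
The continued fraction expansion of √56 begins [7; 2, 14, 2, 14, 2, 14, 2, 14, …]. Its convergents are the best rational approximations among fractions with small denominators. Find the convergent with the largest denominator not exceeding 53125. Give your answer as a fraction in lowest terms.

List convergents until the denominator exceeds the bound:
a_0 = 7: 7/1  (≤ bound)
a_1 = 2: 15/2  (≤ bound)
a_2 = 14: 217/29  (≤ bound)
a_3 = 2: 449/60  (≤ bound)
a_4 = 14: 6503/869  (≤ bound)
a_5 = 2: 13455/1798  (≤ bound)
a_6 = 14: 194873/26041  (≤ bound)
a_7 = 2: 403201/53880  (> 53125, stop)

194873/26041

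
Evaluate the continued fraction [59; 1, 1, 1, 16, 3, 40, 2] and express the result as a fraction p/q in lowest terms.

Compute successive convergents:
a_0 = 59: 59/1
a_1 = 1: 60/1
a_2 = 1: 119/2
a_3 = 1: 179/3
a_4 = 16: 2983/50
a_5 = 3: 9128/153
a_6 = 40: 368103/6170
a_7 = 2: 745334/12493

745334/12493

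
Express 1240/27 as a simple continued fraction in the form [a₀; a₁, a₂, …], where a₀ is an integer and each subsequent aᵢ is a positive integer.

1240 = 45·27 + 25, so a_0 = 45
27 = 1·25 + 2, so a_1 = 1
25 = 12·2 + 1, so a_2 = 12
2 = 2·1 + 0, so a_3 = 2

[45; 1, 12, 2]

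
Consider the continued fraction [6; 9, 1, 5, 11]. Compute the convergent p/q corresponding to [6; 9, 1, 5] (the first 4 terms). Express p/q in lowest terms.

Start with 5.
1 + 1/(5/1) = 1 + 1/5 = 6/5
9 + 1/(6/5) = 9 + 5/6 = 59/6
6 + 1/(59/6) = 6 + 6/59 = 360/59

360/59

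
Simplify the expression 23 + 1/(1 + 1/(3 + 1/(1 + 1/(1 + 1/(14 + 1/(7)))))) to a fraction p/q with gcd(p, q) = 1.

22019/926

Starting at the tail and folding back:
Start with 7.
14 + 1/(7/1) = 14 + 1/7 = 99/7
1 + 1/(99/7) = 1 + 7/99 = 106/99
1 + 1/(106/99) = 1 + 99/106 = 205/106
3 + 1/(205/106) = 3 + 106/205 = 721/205
1 + 1/(721/205) = 1 + 205/721 = 926/721
23 + 1/(926/721) = 23 + 721/926 = 22019/926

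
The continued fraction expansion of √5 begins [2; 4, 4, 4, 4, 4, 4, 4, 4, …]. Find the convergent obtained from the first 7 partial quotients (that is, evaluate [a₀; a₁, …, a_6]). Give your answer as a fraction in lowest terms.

12238/5473

Start with 4.
4 + 1/(4/1) = 4 + 1/4 = 17/4
4 + 1/(17/4) = 4 + 4/17 = 72/17
4 + 1/(72/17) = 4 + 17/72 = 305/72
4 + 1/(305/72) = 4 + 72/305 = 1292/305
4 + 1/(1292/305) = 4 + 305/1292 = 5473/1292
2 + 1/(5473/1292) = 2 + 1292/5473 = 12238/5473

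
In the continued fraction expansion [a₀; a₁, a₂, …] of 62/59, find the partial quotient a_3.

2

Repeatedly divide and take the remainder:
⌊62/59⌋ = 1, remainder 3
⌊59/3⌋ = 19, remainder 2
⌊3/2⌋ = 1, remainder 1
⌊2/1⌋ = 2, remainder 0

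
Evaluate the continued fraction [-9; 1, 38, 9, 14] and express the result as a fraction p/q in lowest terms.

-39863/4967

a_0 = -9: -9/1
a_1 = 1: -8/1
a_2 = 38: -313/39
a_3 = 9: -2825/352
a_4 = 14: -39863/4967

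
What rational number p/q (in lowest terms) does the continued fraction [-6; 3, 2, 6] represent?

Start with 6.
2 + 1/(6/1) = 2 + 1/6 = 13/6
3 + 1/(13/6) = 3 + 6/13 = 45/13
-6 + 1/(45/13) = -6 + 13/45 = -257/45

-257/45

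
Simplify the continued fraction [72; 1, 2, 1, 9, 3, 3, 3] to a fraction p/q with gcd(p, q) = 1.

a_0 = 72: 72/1
a_1 = 1: 73/1
a_2 = 2: 218/3
a_3 = 1: 291/4
a_4 = 9: 2837/39
a_5 = 3: 8802/121
a_6 = 3: 29243/402
a_7 = 3: 96531/1327

96531/1327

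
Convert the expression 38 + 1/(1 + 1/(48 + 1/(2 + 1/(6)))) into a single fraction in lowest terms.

25064/643

Start with 6.
2 + 1/(6/1) = 2 + 1/6 = 13/6
48 + 1/(13/6) = 48 + 6/13 = 630/13
1 + 1/(630/13) = 1 + 13/630 = 643/630
38 + 1/(643/630) = 38 + 630/643 = 25064/643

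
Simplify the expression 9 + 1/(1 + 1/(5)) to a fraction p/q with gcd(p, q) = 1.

59/6

Start with 5.
1 + 1/(5/1) = 1 + 1/5 = 6/5
9 + 1/(6/5) = 9 + 5/6 = 59/6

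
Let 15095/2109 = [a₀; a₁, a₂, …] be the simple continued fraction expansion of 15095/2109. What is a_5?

Run the Euclidean algorithm, recording each quotient:
15095 ÷ 2109 → quotient 7, remainder 332
2109 ÷ 332 → quotient 6, remainder 117
332 ÷ 117 → quotient 2, remainder 98
117 ÷ 98 → quotient 1, remainder 19
98 ÷ 19 → quotient 5, remainder 3
19 ÷ 3 → quotient 6, remainder 1

6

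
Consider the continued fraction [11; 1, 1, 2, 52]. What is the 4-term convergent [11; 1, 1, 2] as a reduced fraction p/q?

58/5

Start with 2.
1 + 1/(2/1) = 1 + 1/2 = 3/2
1 + 1/(3/2) = 1 + 2/3 = 5/3
11 + 1/(5/3) = 11 + 3/5 = 58/5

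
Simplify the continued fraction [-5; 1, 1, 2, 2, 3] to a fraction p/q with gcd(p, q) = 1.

Build up convergents one term at a time:
a_0 = -5: -5/1
a_1 = 1: -4/1
a_2 = 1: -9/2
a_3 = 2: -22/5
a_4 = 2: -53/12
a_5 = 3: -181/41

-181/41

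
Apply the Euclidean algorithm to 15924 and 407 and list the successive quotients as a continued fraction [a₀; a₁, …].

15924 = 39·407 + 51, so a_0 = 39
407 = 7·51 + 50, so a_1 = 7
51 = 1·50 + 1, so a_2 = 1
50 = 50·1 + 0, so a_3 = 50

[39; 7, 1, 50]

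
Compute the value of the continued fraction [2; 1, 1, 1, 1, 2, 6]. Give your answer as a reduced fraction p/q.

217/83

Use the convergent recurrence hₖ = aₖ·hₖ₋₁ + hₖ₋₂ (and likewise for the denominators kₖ):
a_0 = 2: 2/1
a_1 = 1: 3/1
a_2 = 1: 5/2
a_3 = 1: 8/3
a_4 = 1: 13/5
a_5 = 2: 34/13
a_6 = 6: 217/83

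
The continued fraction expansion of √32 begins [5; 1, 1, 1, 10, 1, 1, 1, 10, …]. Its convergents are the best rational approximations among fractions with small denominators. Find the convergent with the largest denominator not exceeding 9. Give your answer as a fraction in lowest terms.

17/3

a_0 = 5: 5/1  (≤ bound)
a_1 = 1: 6/1  (≤ bound)
a_2 = 1: 11/2  (≤ bound)
a_3 = 1: 17/3  (≤ bound)
a_4 = 10: 181/32  (> 9, stop)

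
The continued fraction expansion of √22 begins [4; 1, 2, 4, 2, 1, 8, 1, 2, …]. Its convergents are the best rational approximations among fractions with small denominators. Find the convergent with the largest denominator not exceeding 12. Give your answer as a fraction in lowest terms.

a_0 = 4: 4/1  (≤ bound)
a_1 = 1: 5/1  (≤ bound)
a_2 = 2: 14/3  (≤ bound)
a_3 = 4: 61/13  (> 12, stop)

14/3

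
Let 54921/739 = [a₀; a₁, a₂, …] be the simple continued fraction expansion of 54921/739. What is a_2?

⌊54921/739⌋ = 74, remainder 235
⌊739/235⌋ = 3, remainder 34
⌊235/34⌋ = 6, remainder 31

6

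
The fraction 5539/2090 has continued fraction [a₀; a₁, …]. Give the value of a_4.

5539 = 2·2090 + 1359, so a_0 = 2
2090 = 1·1359 + 731, so a_1 = 1
1359 = 1·731 + 628, so a_2 = 1
731 = 1·628 + 103, so a_3 = 1
628 = 6·103 + 10, so a_4 = 6

6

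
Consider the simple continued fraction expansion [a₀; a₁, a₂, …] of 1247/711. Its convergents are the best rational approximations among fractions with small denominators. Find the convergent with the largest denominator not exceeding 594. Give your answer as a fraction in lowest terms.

List convergents until the denominator exceeds the bound:
a_0 = 1: 1/1  (≤ bound)
a_1 = 1: 2/1  (≤ bound)
a_2 = 3: 7/4  (≤ bound)
a_3 = 15: 107/61  (≤ bound)
a_4 = 1: 114/65  (≤ bound)
a_5 = 10: 1247/711  (> 594, stop)

114/65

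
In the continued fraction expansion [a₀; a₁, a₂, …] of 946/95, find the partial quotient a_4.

3

946 = 9·95 + 91, so a_0 = 9
95 = 1·91 + 4, so a_1 = 1
91 = 22·4 + 3, so a_2 = 22
4 = 1·3 + 1, so a_3 = 1
3 = 3·1 + 0, so a_4 = 3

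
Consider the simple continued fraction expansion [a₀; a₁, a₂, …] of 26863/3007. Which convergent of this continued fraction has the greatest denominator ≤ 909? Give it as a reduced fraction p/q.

List convergents until the denominator exceeds the bound:
a_0 = 8: 8/1  (≤ bound)
a_1 = 1: 9/1  (≤ bound)
a_2 = 14: 134/15  (≤ bound)
a_3 = 28: 3761/421  (≤ bound)
a_4 = 1: 3895/436  (≤ bound)
a_5 = 1: 7656/857  (≤ bound)
a_6 = 3: 26863/3007  (> 909, stop)

7656/857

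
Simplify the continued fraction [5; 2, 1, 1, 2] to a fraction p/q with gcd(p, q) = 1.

70/13

Start with 2.
1 + 1/(2/1) = 1 + 1/2 = 3/2
1 + 1/(3/2) = 1 + 2/3 = 5/3
2 + 1/(5/3) = 2 + 3/5 = 13/5
5 + 1/(13/5) = 5 + 5/13 = 70/13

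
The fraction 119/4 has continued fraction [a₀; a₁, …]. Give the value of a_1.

1

Run the Euclidean algorithm, recording each quotient:
119 = 29·4 + 3, so a_0 = 29
4 = 1·3 + 1, so a_1 = 1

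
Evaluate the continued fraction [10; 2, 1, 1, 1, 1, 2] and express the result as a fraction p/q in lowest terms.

353/34

a_0 = 10: 10/1
a_1 = 2: 21/2
a_2 = 1: 31/3
a_3 = 1: 52/5
a_4 = 1: 83/8
a_5 = 1: 135/13
a_6 = 2: 353/34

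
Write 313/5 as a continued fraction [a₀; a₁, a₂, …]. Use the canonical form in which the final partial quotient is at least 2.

[62; 1, 1, 2]

⌊313/5⌋ = 62, remainder 3
⌊5/3⌋ = 1, remainder 2
⌊3/2⌋ = 1, remainder 1
⌊2/1⌋ = 2, remainder 0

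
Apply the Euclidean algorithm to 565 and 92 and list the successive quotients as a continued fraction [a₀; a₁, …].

[6; 7, 13]

⌊565/92⌋ = 6, remainder 13
⌊92/13⌋ = 7, remainder 1
⌊13/1⌋ = 13, remainder 0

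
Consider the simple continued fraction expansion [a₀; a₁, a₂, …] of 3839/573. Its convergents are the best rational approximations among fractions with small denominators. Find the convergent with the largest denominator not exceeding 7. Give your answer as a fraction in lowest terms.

List convergents until the denominator exceeds the bound:
a_0 = 6: 6/1  (≤ bound)
a_1 = 1: 7/1  (≤ bound)
a_2 = 2: 20/3  (≤ bound)
a_3 = 3: 67/10  (> 7, stop)

20/3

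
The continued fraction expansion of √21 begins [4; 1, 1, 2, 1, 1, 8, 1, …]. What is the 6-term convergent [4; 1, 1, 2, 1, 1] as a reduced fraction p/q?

55/12

Work from the innermost term outward:
Start with 1.
1 + 1/(1/1) = 1 + 1/1 = 2/1
2 + 1/(2/1) = 2 + 1/2 = 5/2
1 + 1/(5/2) = 1 + 2/5 = 7/5
1 + 1/(7/5) = 1 + 5/7 = 12/7
4 + 1/(12/7) = 4 + 7/12 = 55/12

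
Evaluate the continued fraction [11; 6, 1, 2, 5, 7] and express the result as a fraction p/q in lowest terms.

8574/769

Collapse the nested fraction from the inside out:
Start with 7.
5 + 1/(7/1) = 5 + 1/7 = 36/7
2 + 1/(36/7) = 2 + 7/36 = 79/36
1 + 1/(79/36) = 1 + 36/79 = 115/79
6 + 1/(115/79) = 6 + 79/115 = 769/115
11 + 1/(769/115) = 11 + 115/769 = 8574/769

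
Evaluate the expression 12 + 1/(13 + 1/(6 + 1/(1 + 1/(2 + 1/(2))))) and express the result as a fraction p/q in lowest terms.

7463/618

Start with 2.
2 + 1/(2/1) = 2 + 1/2 = 5/2
1 + 1/(5/2) = 1 + 2/5 = 7/5
6 + 1/(7/5) = 6 + 5/7 = 47/7
13 + 1/(47/7) = 13 + 7/47 = 618/47
12 + 1/(618/47) = 12 + 47/618 = 7463/618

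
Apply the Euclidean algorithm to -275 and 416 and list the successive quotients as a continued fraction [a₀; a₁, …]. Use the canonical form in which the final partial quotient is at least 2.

[-1; 2, 1, 19, 7]

Apply division with remainder until the remainder is 0:
-275 ÷ 416 → quotient -1, remainder 141
416 ÷ 141 → quotient 2, remainder 134
141 ÷ 134 → quotient 1, remainder 7
134 ÷ 7 → quotient 19, remainder 1
7 ÷ 1 → quotient 7, remainder 0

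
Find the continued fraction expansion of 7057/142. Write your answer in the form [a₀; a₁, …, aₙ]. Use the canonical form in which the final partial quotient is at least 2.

[49; 1, 2, 3, 3, 4]

⌊7057/142⌋ = 49, remainder 99
⌊142/99⌋ = 1, remainder 43
⌊99/43⌋ = 2, remainder 13
⌊43/13⌋ = 3, remainder 4
⌊13/4⌋ = 3, remainder 1
⌊4/1⌋ = 4, remainder 0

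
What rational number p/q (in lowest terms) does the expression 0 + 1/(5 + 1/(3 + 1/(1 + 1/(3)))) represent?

Build up convergents one term at a time:
a_0 = 0: 0/1
a_1 = 5: 1/5
a_2 = 3: 3/16
a_3 = 1: 4/21
a_4 = 3: 15/79

15/79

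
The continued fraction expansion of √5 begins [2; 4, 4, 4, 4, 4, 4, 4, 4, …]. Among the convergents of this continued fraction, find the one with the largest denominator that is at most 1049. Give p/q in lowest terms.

a_0 = 2: 2/1  (≤ bound)
a_1 = 4: 9/4  (≤ bound)
a_2 = 4: 38/17  (≤ bound)
a_3 = 4: 161/72  (≤ bound)
a_4 = 4: 682/305  (≤ bound)
a_5 = 4: 2889/1292  (> 1049, stop)

682/305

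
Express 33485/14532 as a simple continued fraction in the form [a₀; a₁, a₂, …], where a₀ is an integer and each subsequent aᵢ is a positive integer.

[2; 3, 3, 2, 14, 1, 40]

Apply division with remainder until the remainder is 0:
⌊33485/14532⌋ = 2, remainder 4421
⌊14532/4421⌋ = 3, remainder 1269
⌊4421/1269⌋ = 3, remainder 614
⌊1269/614⌋ = 2, remainder 41
⌊614/41⌋ = 14, remainder 40
⌊41/40⌋ = 1, remainder 1
⌊40/1⌋ = 40, remainder 0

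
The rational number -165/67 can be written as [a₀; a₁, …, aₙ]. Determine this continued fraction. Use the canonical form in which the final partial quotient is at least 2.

[-3; 1, 1, 6, 5]

-165 = -3·67 + 36, so a_0 = -3
67 = 1·36 + 31, so a_1 = 1
36 = 1·31 + 5, so a_2 = 1
31 = 6·5 + 1, so a_3 = 6
5 = 5·1 + 0, so a_4 = 5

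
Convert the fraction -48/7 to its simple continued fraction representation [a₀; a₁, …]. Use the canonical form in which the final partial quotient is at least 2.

[-7; 7]

Repeatedly divide and take the remainder:
-48 = -7·7 + 1, so a_0 = -7
7 = 7·1 + 0, so a_1 = 7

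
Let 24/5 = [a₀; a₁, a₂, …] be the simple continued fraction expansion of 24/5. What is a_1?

1

24 = 4·5 + 4, so a_0 = 4
5 = 1·4 + 1, so a_1 = 1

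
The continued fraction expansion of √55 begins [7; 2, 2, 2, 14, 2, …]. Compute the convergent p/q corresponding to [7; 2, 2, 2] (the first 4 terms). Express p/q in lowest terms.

89/12

Start with 2.
2 + 1/(2/1) = 2 + 1/2 = 5/2
2 + 1/(5/2) = 2 + 2/5 = 12/5
7 + 1/(12/5) = 7 + 5/12 = 89/12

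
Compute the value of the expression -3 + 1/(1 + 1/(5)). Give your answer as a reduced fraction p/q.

a_0 = -3: -3/1
a_1 = 1: -2/1
a_2 = 5: -13/6

-13/6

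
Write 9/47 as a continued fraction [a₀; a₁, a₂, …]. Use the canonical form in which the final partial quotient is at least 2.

[0; 5, 4, 2]

9 ÷ 47 → quotient 0, remainder 9
47 ÷ 9 → quotient 5, remainder 2
9 ÷ 2 → quotient 4, remainder 1
2 ÷ 1 → quotient 2, remainder 0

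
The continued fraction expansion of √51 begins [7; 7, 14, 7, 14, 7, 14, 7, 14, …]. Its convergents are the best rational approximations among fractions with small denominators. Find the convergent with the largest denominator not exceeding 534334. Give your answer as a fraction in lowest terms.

499850/69993

a_0 = 7: 7/1  (≤ bound)
a_1 = 7: 50/7  (≤ bound)
a_2 = 14: 707/99  (≤ bound)
a_3 = 7: 4999/700  (≤ bound)
a_4 = 14: 70693/9899  (≤ bound)
a_5 = 7: 499850/69993  (≤ bound)
a_6 = 14: 7068593/989801  (> 534334, stop)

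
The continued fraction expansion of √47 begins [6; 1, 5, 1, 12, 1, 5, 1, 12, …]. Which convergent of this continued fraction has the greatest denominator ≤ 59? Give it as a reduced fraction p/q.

List convergents until the denominator exceeds the bound:
a_0 = 6: 6/1  (≤ bound)
a_1 = 1: 7/1  (≤ bound)
a_2 = 5: 41/6  (≤ bound)
a_3 = 1: 48/7  (≤ bound)
a_4 = 12: 617/90  (> 59, stop)

48/7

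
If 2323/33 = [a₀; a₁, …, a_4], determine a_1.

2

2323 = 70·33 + 13, so a_0 = 70
33 = 2·13 + 7, so a_1 = 2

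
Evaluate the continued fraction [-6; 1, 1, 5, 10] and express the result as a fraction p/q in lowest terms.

a_0 = -6: -6/1
a_1 = 1: -5/1
a_2 = 1: -11/2
a_3 = 5: -60/11
a_4 = 10: -611/112

-611/112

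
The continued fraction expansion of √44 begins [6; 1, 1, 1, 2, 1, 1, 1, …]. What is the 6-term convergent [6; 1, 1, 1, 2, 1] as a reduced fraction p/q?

73/11

Start with 1.
2 + 1/(1/1) = 2 + 1/1 = 3/1
1 + 1/(3/1) = 1 + 1/3 = 4/3
1 + 1/(4/3) = 1 + 3/4 = 7/4
1 + 1/(7/4) = 1 + 4/7 = 11/7
6 + 1/(11/7) = 6 + 7/11 = 73/11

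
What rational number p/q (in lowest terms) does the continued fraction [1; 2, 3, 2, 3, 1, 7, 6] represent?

4860/3383

a_0 = 1: 1/1
a_1 = 2: 3/2
a_2 = 3: 10/7
a_3 = 2: 23/16
a_4 = 3: 79/55
a_5 = 1: 102/71
a_6 = 7: 793/552
a_7 = 6: 4860/3383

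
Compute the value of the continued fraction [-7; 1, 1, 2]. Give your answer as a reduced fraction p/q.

-32/5

Start with 2.
1 + 1/(2/1) = 1 + 1/2 = 3/2
1 + 1/(3/2) = 1 + 2/3 = 5/3
-7 + 1/(5/3) = -7 + 3/5 = -32/5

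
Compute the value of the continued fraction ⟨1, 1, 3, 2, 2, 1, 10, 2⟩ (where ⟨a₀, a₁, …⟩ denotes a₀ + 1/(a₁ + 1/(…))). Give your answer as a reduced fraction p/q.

1233/695

Start with 2.
10 + 1/(2/1) = 10 + 1/2 = 21/2
1 + 1/(21/2) = 1 + 2/21 = 23/21
2 + 1/(23/21) = 2 + 21/23 = 67/23
2 + 1/(67/23) = 2 + 23/67 = 157/67
3 + 1/(157/67) = 3 + 67/157 = 538/157
1 + 1/(538/157) = 1 + 157/538 = 695/538
1 + 1/(695/538) = 1 + 538/695 = 1233/695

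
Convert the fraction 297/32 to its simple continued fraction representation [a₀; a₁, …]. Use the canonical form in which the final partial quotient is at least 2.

⌊297/32⌋ = 9, remainder 9
⌊32/9⌋ = 3, remainder 5
⌊9/5⌋ = 1, remainder 4
⌊5/4⌋ = 1, remainder 1
⌊4/1⌋ = 4, remainder 0

[9; 3, 1, 1, 4]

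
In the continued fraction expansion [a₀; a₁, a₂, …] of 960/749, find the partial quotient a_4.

4

⌊960/749⌋ = 1, remainder 211
⌊749/211⌋ = 3, remainder 116
⌊211/116⌋ = 1, remainder 95
⌊116/95⌋ = 1, remainder 21
⌊95/21⌋ = 4, remainder 11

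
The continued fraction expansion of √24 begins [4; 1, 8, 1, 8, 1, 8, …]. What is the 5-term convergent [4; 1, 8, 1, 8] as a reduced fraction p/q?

Build up convergents one term at a time:
a_0 = 4: 4/1
a_1 = 1: 5/1
a_2 = 8: 44/9
a_3 = 1: 49/10
a_4 = 8: 436/89

436/89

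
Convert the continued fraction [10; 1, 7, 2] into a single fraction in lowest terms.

185/17

Starting at the tail and folding back:
Start with 2.
7 + 1/(2/1) = 7 + 1/2 = 15/2
1 + 1/(15/2) = 1 + 2/15 = 17/15
10 + 1/(17/15) = 10 + 15/17 = 185/17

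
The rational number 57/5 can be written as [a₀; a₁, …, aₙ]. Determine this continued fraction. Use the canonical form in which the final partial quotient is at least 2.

[11; 2, 2]

57 = 11·5 + 2, so a_0 = 11
5 = 2·2 + 1, so a_1 = 2
2 = 2·1 + 0, so a_2 = 2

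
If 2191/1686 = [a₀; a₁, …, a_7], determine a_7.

⌊2191/1686⌋ = 1, remainder 505
⌊1686/505⌋ = 3, remainder 171
⌊505/171⌋ = 2, remainder 163
⌊171/163⌋ = 1, remainder 8
⌊163/8⌋ = 20, remainder 3
⌊8/3⌋ = 2, remainder 2
⌊3/2⌋ = 1, remainder 1
⌊2/1⌋ = 2, remainder 0

2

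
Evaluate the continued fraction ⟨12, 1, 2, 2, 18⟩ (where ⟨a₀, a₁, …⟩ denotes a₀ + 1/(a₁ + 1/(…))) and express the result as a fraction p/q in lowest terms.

Use the convergent recurrence hₖ = aₖ·hₖ₋₁ + hₖ₋₂ (and likewise for the denominators kₖ):
a_0 = 12: 12/1
a_1 = 1: 13/1
a_2 = 2: 38/3
a_3 = 2: 89/7
a_4 = 18: 1640/129

1640/129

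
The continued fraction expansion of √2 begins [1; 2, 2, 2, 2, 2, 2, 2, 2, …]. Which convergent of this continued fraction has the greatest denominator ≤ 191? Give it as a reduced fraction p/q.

List convergents until the denominator exceeds the bound:
a_0 = 1: 1/1  (≤ bound)
a_1 = 2: 3/2  (≤ bound)
a_2 = 2: 7/5  (≤ bound)
a_3 = 2: 17/12  (≤ bound)
a_4 = 2: 41/29  (≤ bound)
a_5 = 2: 99/70  (≤ bound)
a_6 = 2: 239/169  (≤ bound)
a_7 = 2: 577/408  (> 191, stop)

239/169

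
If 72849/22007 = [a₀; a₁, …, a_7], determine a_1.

⌊72849/22007⌋ = 3, remainder 6828
⌊22007/6828⌋ = 3, remainder 1523

3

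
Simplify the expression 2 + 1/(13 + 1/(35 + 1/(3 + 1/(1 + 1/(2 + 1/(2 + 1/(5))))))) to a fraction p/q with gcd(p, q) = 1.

134553/64790

a_0 = 2: 2/1
a_1 = 13: 27/13
a_2 = 35: 947/456
a_3 = 3: 2868/1381
a_4 = 1: 3815/1837
a_5 = 2: 10498/5055
a_6 = 2: 24811/11947
a_7 = 5: 134553/64790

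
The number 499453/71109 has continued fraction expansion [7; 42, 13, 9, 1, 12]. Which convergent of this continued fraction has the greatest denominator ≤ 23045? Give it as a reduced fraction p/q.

a_0 = 7: 7/1  (≤ bound)
a_1 = 42: 295/42  (≤ bound)
a_2 = 13: 3842/547  (≤ bound)
a_3 = 9: 34873/4965  (≤ bound)
a_4 = 1: 38715/5512  (≤ bound)
a_5 = 12: 499453/71109  (> 23045, stop)

38715/5512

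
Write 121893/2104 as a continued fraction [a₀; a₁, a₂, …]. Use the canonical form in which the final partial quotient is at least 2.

[57; 1, 14, 7, 3, 6]

Repeatedly divide and take the remainder:
121893 = 57·2104 + 1965, so a_0 = 57
2104 = 1·1965 + 139, so a_1 = 1
1965 = 14·139 + 19, so a_2 = 14
139 = 7·19 + 6, so a_3 = 7
19 = 3·6 + 1, so a_4 = 3
6 = 6·1 + 0, so a_5 = 6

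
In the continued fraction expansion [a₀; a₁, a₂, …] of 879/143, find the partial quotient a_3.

4

879 ÷ 143 → quotient 6, remainder 21
143 ÷ 21 → quotient 6, remainder 17
21 ÷ 17 → quotient 1, remainder 4
17 ÷ 4 → quotient 4, remainder 1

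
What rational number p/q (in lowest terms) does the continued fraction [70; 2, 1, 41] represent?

8792/125

Compute successive convergents:
a_0 = 70: 70/1
a_1 = 2: 141/2
a_2 = 1: 211/3
a_3 = 41: 8792/125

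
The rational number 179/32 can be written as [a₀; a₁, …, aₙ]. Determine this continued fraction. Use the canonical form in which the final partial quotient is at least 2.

Repeatedly divide and take the remainder:
179 = 5·32 + 19, so a_0 = 5
32 = 1·19 + 13, so a_1 = 1
19 = 1·13 + 6, so a_2 = 1
13 = 2·6 + 1, so a_3 = 2
6 = 6·1 + 0, so a_4 = 6

[5; 1, 1, 2, 6]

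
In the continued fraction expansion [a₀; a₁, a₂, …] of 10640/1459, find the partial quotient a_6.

Repeatedly divide and take the remainder:
⌊10640/1459⌋ = 7, remainder 427
⌊1459/427⌋ = 3, remainder 178
⌊427/178⌋ = 2, remainder 71
⌊178/71⌋ = 2, remainder 36
⌊71/36⌋ = 1, remainder 35
⌊36/35⌋ = 1, remainder 1
⌊35/1⌋ = 35, remainder 0

35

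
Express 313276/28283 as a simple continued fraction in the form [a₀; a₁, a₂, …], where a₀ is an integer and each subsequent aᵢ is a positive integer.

[11; 13, 13, 5, 3, 2, 4]

Repeatedly divide and take the remainder:
313276 = 11·28283 + 2163, so a_0 = 11
28283 = 13·2163 + 164, so a_1 = 13
2163 = 13·164 + 31, so a_2 = 13
164 = 5·31 + 9, so a_3 = 5
31 = 3·9 + 4, so a_4 = 3
9 = 2·4 + 1, so a_5 = 2
4 = 4·1 + 0, so a_6 = 4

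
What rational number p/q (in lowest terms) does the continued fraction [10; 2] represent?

21/2

Use the convergent recurrence hₖ = aₖ·hₖ₋₁ + hₖ₋₂ (and likewise for the denominators kₖ):
a_0 = 10: 10/1
a_1 = 2: 21/2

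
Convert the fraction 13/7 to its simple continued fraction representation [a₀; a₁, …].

Repeatedly divide and take the remainder:
13 ÷ 7 → quotient 1, remainder 6
7 ÷ 6 → quotient 1, remainder 1
6 ÷ 1 → quotient 6, remainder 0

[1; 1, 6]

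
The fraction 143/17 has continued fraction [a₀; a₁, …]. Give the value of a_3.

3

⌊143/17⌋ = 8, remainder 7
⌊17/7⌋ = 2, remainder 3
⌊7/3⌋ = 2, remainder 1
⌊3/1⌋ = 3, remainder 0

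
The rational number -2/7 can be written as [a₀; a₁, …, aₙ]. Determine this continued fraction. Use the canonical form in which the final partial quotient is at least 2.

Repeatedly divide and take the remainder:
-2 = -1·7 + 5, so a_0 = -1
7 = 1·5 + 2, so a_1 = 1
5 = 2·2 + 1, so a_2 = 2
2 = 2·1 + 0, so a_3 = 2

[-1; 1, 2, 2]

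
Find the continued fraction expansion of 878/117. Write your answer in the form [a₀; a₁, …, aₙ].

[7; 1, 1, 58]

878 ÷ 117 → quotient 7, remainder 59
117 ÷ 59 → quotient 1, remainder 58
59 ÷ 58 → quotient 1, remainder 1
58 ÷ 1 → quotient 58, remainder 0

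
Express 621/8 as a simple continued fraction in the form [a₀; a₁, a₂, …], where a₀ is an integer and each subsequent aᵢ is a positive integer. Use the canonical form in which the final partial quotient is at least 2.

⌊621/8⌋ = 77, remainder 5
⌊8/5⌋ = 1, remainder 3
⌊5/3⌋ = 1, remainder 2
⌊3/2⌋ = 1, remainder 1
⌊2/1⌋ = 2, remainder 0

[77; 1, 1, 1, 2]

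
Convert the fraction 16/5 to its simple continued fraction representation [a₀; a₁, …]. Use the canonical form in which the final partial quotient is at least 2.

[3; 5]

16 ÷ 5 → quotient 3, remainder 1
5 ÷ 1 → quotient 5, remainder 0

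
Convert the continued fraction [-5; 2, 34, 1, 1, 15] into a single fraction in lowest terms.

Start with 15.
1 + 1/(15/1) = 1 + 1/15 = 16/15
1 + 1/(16/15) = 1 + 15/16 = 31/16
34 + 1/(31/16) = 34 + 16/31 = 1070/31
2 + 1/(1070/31) = 2 + 31/1070 = 2171/1070
-5 + 1/(2171/1070) = -5 + 1070/2171 = -9785/2171

-9785/2171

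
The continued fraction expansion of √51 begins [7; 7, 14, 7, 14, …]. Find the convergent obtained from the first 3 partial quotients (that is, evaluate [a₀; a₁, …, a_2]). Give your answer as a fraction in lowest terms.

Use the convergent recurrence hₖ = aₖ·hₖ₋₁ + hₖ₋₂ (and likewise for the denominators kₖ):
a_0 = 7: 7/1
a_1 = 7: 50/7
a_2 = 14: 707/99

707/99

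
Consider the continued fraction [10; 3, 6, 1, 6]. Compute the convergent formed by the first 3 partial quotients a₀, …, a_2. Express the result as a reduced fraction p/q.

196/19

Starting at the tail and folding back:
Start with 6.
3 + 1/(6/1) = 3 + 1/6 = 19/6
10 + 1/(19/6) = 10 + 6/19 = 196/19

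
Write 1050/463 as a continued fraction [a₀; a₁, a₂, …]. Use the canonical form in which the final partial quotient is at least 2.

1050 ÷ 463 → quotient 2, remainder 124
463 ÷ 124 → quotient 3, remainder 91
124 ÷ 91 → quotient 1, remainder 33
91 ÷ 33 → quotient 2, remainder 25
33 ÷ 25 → quotient 1, remainder 8
25 ÷ 8 → quotient 3, remainder 1
8 ÷ 1 → quotient 8, remainder 0

[2; 3, 1, 2, 1, 3, 8]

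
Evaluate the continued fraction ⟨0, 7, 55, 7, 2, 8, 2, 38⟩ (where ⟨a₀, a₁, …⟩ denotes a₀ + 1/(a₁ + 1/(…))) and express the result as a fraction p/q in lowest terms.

Start with 38.
2 + 1/(38/1) = 2 + 1/38 = 77/38
8 + 1/(77/38) = 8 + 38/77 = 654/77
2 + 1/(654/77) = 2 + 77/654 = 1385/654
7 + 1/(1385/654) = 7 + 654/1385 = 10349/1385
55 + 1/(10349/1385) = 55 + 1385/10349 = 570580/10349
7 + 1/(570580/10349) = 7 + 10349/570580 = 4004409/570580
0 + 1/(4004409/570580) = 0 + 570580/4004409 = 570580/4004409

570580/4004409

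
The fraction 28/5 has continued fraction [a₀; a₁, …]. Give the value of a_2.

1

⌊28/5⌋ = 5, remainder 3
⌊5/3⌋ = 1, remainder 2
⌊3/2⌋ = 1, remainder 1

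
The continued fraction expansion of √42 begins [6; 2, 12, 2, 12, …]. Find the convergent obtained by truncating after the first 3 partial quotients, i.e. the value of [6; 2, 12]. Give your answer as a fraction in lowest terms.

162/25

Starting at the tail and folding back:
Start with 12.
2 + 1/(12/1) = 2 + 1/12 = 25/12
6 + 1/(25/12) = 6 + 12/25 = 162/25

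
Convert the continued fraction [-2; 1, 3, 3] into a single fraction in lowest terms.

Compute successive convergents:
a_0 = -2: -2/1
a_1 = 1: -1/1
a_2 = 3: -5/4
a_3 = 3: -16/13

-16/13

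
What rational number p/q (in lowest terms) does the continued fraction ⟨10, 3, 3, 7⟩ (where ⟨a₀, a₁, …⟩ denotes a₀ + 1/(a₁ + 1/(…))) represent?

Start with 7.
3 + 1/(7/1) = 3 + 1/7 = 22/7
3 + 1/(22/7) = 3 + 7/22 = 73/22
10 + 1/(73/22) = 10 + 22/73 = 752/73

752/73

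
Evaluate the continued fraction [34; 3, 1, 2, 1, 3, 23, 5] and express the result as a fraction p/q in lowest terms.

Starting at the tail and folding back:
Start with 5.
23 + 1/(5/1) = 23 + 1/5 = 116/5
3 + 1/(116/5) = 3 + 5/116 = 353/116
1 + 1/(353/116) = 1 + 116/353 = 469/353
2 + 1/(469/353) = 2 + 353/469 = 1291/469
1 + 1/(1291/469) = 1 + 469/1291 = 1760/1291
3 + 1/(1760/1291) = 3 + 1291/1760 = 6571/1760
34 + 1/(6571/1760) = 34 + 1760/6571 = 225174/6571

225174/6571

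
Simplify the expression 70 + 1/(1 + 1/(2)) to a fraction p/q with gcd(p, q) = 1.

212/3

Starting at the tail and folding back:
Start with 2.
1 + 1/(2/1) = 1 + 1/2 = 3/2
70 + 1/(3/2) = 70 + 2/3 = 212/3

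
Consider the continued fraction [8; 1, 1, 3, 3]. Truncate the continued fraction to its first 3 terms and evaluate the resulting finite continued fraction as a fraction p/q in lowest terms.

17/2

a_0 = 8: 8/1
a_1 = 1: 9/1
a_2 = 1: 17/2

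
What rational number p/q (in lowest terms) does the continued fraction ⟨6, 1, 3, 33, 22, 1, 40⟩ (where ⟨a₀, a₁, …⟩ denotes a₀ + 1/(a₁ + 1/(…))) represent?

Starting at the tail and folding back:
Start with 40.
1 + 1/(40/1) = 1 + 1/40 = 41/40
22 + 1/(41/40) = 22 + 40/41 = 942/41
33 + 1/(942/41) = 33 + 41/942 = 31127/942
3 + 1/(31127/942) = 3 + 942/31127 = 94323/31127
1 + 1/(94323/31127) = 1 + 31127/94323 = 125450/94323
6 + 1/(125450/94323) = 6 + 94323/125450 = 847023/125450

847023/125450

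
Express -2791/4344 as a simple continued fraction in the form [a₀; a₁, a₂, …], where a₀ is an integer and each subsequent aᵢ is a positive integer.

[-1; 2, 1, 3, 1, 13, 3, 7]

-2791 ÷ 4344 → quotient -1, remainder 1553
4344 ÷ 1553 → quotient 2, remainder 1238
1553 ÷ 1238 → quotient 1, remainder 315
1238 ÷ 315 → quotient 3, remainder 293
315 ÷ 293 → quotient 1, remainder 22
293 ÷ 22 → quotient 13, remainder 7
22 ÷ 7 → quotient 3, remainder 1
7 ÷ 1 → quotient 7, remainder 0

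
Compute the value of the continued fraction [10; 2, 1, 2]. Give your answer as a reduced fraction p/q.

83/8

a_0 = 10: 10/1
a_1 = 2: 21/2
a_2 = 1: 31/3
a_3 = 2: 83/8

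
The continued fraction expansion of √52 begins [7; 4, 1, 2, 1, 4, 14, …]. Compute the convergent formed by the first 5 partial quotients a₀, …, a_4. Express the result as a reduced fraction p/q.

Collapse the nested fraction from the inside out:
Start with 1.
2 + 1/(1/1) = 2 + 1/1 = 3/1
1 + 1/(3/1) = 1 + 1/3 = 4/3
4 + 1/(4/3) = 4 + 3/4 = 19/4
7 + 1/(19/4) = 7 + 4/19 = 137/19

137/19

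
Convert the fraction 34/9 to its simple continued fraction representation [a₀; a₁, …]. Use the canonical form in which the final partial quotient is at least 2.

[3; 1, 3, 2]

⌊34/9⌋ = 3, remainder 7
⌊9/7⌋ = 1, remainder 2
⌊7/2⌋ = 3, remainder 1
⌊2/1⌋ = 2, remainder 0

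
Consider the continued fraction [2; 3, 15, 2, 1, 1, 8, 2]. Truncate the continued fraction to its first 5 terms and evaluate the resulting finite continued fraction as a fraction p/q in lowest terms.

Use the convergent recurrence hₖ = aₖ·hₖ₋₁ + hₖ₋₂ (and likewise for the denominators kₖ):
a_0 = 2: 2/1
a_1 = 3: 7/3
a_2 = 15: 107/46
a_3 = 2: 221/95
a_4 = 1: 328/141

328/141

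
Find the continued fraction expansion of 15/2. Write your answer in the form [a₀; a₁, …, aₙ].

Apply division with remainder until the remainder is 0:
15 = 7·2 + 1, so a_0 = 7
2 = 2·1 + 0, so a_1 = 2

[7; 2]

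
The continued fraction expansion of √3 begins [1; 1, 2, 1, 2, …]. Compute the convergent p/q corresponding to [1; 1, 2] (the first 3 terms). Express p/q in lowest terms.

a_0 = 1: 1/1
a_1 = 1: 2/1
a_2 = 2: 5/3

5/3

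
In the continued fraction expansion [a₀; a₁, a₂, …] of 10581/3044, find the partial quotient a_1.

Repeatedly divide and take the remainder:
10581 ÷ 3044 → quotient 3, remainder 1449
3044 ÷ 1449 → quotient 2, remainder 146

2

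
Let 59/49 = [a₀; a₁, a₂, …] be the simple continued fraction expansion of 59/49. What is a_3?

59 ÷ 49 → quotient 1, remainder 10
49 ÷ 10 → quotient 4, remainder 9
10 ÷ 9 → quotient 1, remainder 1
9 ÷ 1 → quotient 9, remainder 0

9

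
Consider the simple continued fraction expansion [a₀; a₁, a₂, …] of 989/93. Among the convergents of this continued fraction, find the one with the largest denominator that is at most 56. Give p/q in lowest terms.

a_0 = 10: 10/1  (≤ bound)
a_1 = 1: 11/1  (≤ bound)
a_2 = 1: 21/2  (≤ bound)
a_3 = 1: 32/3  (≤ bound)
a_4 = 2: 85/8  (≤ bound)
a_5 = 1: 117/11  (≤ bound)
a_6 = 3: 436/41  (≤ bound)
a_7 = 2: 989/93  (> 56, stop)

436/41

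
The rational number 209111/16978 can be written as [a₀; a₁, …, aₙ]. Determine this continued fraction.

Apply division with remainder until the remainder is 0:
209111 = 12·16978 + 5375, so a_0 = 12
16978 = 3·5375 + 853, so a_1 = 3
5375 = 6·853 + 257, so a_2 = 6
853 = 3·257 + 82, so a_3 = 3
257 = 3·82 + 11, so a_4 = 3
82 = 7·11 + 5, so a_5 = 7
11 = 2·5 + 1, so a_6 = 2
5 = 5·1 + 0, so a_7 = 5

[12; 3, 6, 3, 3, 7, 2, 5]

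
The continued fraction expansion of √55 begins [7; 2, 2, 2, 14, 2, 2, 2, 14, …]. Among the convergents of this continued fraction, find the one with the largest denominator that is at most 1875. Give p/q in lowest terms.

6593/889

a_0 = 7: 7/1  (≤ bound)
a_1 = 2: 15/2  (≤ bound)
a_2 = 2: 37/5  (≤ bound)
a_3 = 2: 89/12  (≤ bound)
a_4 = 14: 1283/173  (≤ bound)
a_5 = 2: 2655/358  (≤ bound)
a_6 = 2: 6593/889  (≤ bound)
a_7 = 2: 15841/2136  (> 1875, stop)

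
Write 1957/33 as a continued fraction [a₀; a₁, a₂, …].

Run the Euclidean algorithm, recording each quotient:
1957 ÷ 33 → quotient 59, remainder 10
33 ÷ 10 → quotient 3, remainder 3
10 ÷ 3 → quotient 3, remainder 1
3 ÷ 1 → quotient 3, remainder 0

[59; 3, 3, 3]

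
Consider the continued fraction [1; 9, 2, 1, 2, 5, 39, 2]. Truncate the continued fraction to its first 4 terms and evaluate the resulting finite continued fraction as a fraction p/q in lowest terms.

31/28

a_0 = 1: 1/1
a_1 = 9: 10/9
a_2 = 2: 21/19
a_3 = 1: 31/28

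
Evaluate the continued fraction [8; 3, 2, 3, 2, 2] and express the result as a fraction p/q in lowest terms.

Build up convergents one term at a time:
a_0 = 8: 8/1
a_1 = 3: 25/3
a_2 = 2: 58/7
a_3 = 3: 199/24
a_4 = 2: 456/55
a_5 = 2: 1111/134

1111/134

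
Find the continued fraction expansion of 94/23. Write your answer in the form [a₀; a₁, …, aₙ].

Apply division with remainder until the remainder is 0:
94 ÷ 23 → quotient 4, remainder 2
23 ÷ 2 → quotient 11, remainder 1
2 ÷ 1 → quotient 2, remainder 0

[4; 11, 2]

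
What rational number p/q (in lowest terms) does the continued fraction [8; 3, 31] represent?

783/94

a_0 = 8: 8/1
a_1 = 3: 25/3
a_2 = 31: 783/94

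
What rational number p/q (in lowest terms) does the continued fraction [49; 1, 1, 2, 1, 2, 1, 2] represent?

3520/71

Work from the innermost term outward:
Start with 2.
1 + 1/(2/1) = 1 + 1/2 = 3/2
2 + 1/(3/2) = 2 + 2/3 = 8/3
1 + 1/(8/3) = 1 + 3/8 = 11/8
2 + 1/(11/8) = 2 + 8/11 = 30/11
1 + 1/(30/11) = 1 + 11/30 = 41/30
1 + 1/(41/30) = 1 + 30/41 = 71/41
49 + 1/(71/41) = 49 + 41/71 = 3520/71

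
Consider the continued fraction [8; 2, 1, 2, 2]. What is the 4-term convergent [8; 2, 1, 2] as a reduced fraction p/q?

67/8

Work from the innermost term outward:
Start with 2.
1 + 1/(2/1) = 1 + 1/2 = 3/2
2 + 1/(3/2) = 2 + 2/3 = 8/3
8 + 1/(8/3) = 8 + 3/8 = 67/8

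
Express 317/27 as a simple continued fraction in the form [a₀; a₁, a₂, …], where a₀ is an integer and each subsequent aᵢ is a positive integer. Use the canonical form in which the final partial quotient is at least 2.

[11; 1, 2, 1, 6]

Repeatedly divide and take the remainder:
317 = 11·27 + 20, so a_0 = 11
27 = 1·20 + 7, so a_1 = 1
20 = 2·7 + 6, so a_2 = 2
7 = 1·6 + 1, so a_3 = 1
6 = 6·1 + 0, so a_4 = 6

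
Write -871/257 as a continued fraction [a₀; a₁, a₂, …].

[-4; 1, 1, 1, 1, 3, 14]

Repeatedly divide and take the remainder:
-871 = -4·257 + 157, so a_0 = -4
257 = 1·157 + 100, so a_1 = 1
157 = 1·100 + 57, so a_2 = 1
100 = 1·57 + 43, so a_3 = 1
57 = 1·43 + 14, so a_4 = 1
43 = 3·14 + 1, so a_5 = 3
14 = 14·1 + 0, so a_6 = 14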